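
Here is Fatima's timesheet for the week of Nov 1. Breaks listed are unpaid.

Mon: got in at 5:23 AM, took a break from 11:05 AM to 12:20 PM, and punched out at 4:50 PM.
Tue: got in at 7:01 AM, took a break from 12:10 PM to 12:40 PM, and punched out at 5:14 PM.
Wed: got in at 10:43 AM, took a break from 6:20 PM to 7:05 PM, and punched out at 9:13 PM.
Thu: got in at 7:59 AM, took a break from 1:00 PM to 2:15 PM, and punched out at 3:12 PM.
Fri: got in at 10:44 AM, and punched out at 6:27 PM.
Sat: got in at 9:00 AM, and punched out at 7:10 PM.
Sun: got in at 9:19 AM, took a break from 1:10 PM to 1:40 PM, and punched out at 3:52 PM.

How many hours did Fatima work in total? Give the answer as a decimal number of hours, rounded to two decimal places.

59.57 hours

Mon: 5:23 AM–4:50 PM = 11 h 27 min; less 75 min break → 10 h 12 min
Tue: 7:01 AM–5:14 PM = 10 h 13 min; less 30 min break → 9 h 43 min
Wed: 10:43 AM–9:13 PM = 10 h 30 min; less 45 min break → 9 h 45 min
Thu: 7:59 AM–3:12 PM = 7 h 13 min; less 75 min break → 5 h 58 min
Fri: 10:44 AM–6:27 PM = 7 h 43 min
Sat: 9:00 AM–7:10 PM = 10 h 10 min
Sun: 9:19 AM–3:52 PM = 6 h 33 min; less 30 min break → 6 h 3 min
Total: 10 h 12 min + 9 h 43 min + 9 h 45 min + 5 h 58 min + 7 h 43 min + 10 h 10 min + 6 h 3 min = 59 h 34 min.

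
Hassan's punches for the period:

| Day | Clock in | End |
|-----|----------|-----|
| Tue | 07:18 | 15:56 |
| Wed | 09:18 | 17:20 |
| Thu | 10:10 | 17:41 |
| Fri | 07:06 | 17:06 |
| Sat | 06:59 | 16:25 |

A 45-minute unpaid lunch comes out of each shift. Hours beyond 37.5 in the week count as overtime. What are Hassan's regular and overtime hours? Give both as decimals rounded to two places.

Regular 37.50 hours, overtime 2.37 hours

Tue: 07:18–15:56 = 8 h 38 min; less 45 min break → 7 h 53 min
Wed: 09:18–17:20 = 8 h 2 min; less 45 min break → 7 h 17 min
Thu: 10:10–17:41 = 7 h 31 min; less 45 min break → 6 h 46 min
Fri: 07:06–17:06 = 10 h 0 min; less 45 min break → 9 h 15 min
Sat: 06:59–16:25 = 9 h 26 min; less 45 min break → 8 h 41 min
Total worked: 39 h 52 min = 39.87 h.
Threshold 37.5 h → overtime 2 h 22 min, regular 37 h 30 min.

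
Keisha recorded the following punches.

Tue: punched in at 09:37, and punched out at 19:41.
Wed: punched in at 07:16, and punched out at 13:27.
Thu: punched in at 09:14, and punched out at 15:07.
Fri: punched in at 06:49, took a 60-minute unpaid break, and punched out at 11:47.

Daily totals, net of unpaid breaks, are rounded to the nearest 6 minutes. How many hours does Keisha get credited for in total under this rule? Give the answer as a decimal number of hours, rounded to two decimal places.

26.20 hours

Tue: 09:37–19:41 = 10 h 4 min → rounds to 10 h 6 min
Wed: 07:16–13:27 = 6 h 11 min → rounds to 6 h 12 min
Thu: 09:14–15:07 = 5 h 53 min → rounds to 5 h 54 min
Fri: 06:49–11:47 = 4 h 58 min − 60 min = 3 h 58 min → rounds to 4 h 0 min
Total credited: 26 h 12 min.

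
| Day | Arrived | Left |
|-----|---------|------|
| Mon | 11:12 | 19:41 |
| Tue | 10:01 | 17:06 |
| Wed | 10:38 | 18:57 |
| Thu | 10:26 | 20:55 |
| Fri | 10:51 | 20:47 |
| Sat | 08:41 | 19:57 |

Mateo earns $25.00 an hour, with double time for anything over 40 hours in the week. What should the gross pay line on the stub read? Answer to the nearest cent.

$1778.33

Mon: 11:12–19:41 = 8 h 29 min
Tue: 10:01–17:06 = 7 h 5 min
Wed: 10:38–18:57 = 8 h 19 min
Thu: 10:26–20:55 = 10 h 29 min
Fri: 10:51–20:47 = 9 h 56 min
Sat: 08:41–19:57 = 11 h 16 min
Total worked: 55 h 34 min = 3334 min.
Regular 40 h 0 min = 2400 min at $25.00/h; overtime 15 h 34 min = 934 min at $50.00/h.
Pay = (2400 × $25.00 + 934 × $50.00) ÷ 60 = $1778.33.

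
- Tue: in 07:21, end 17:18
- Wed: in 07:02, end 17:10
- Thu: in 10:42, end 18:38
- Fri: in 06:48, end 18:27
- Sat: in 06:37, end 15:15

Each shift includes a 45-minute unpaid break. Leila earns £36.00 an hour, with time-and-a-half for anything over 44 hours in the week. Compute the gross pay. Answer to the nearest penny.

£1613.70

Tue: 07:21–17:18 = 9 h 57 min; less 45 min break → 9 h 12 min
Wed: 07:02–17:10 = 10 h 8 min; less 45 min break → 9 h 23 min
Thu: 10:42–18:38 = 7 h 56 min; less 45 min break → 7 h 11 min
Fri: 06:48–18:27 = 11 h 39 min; less 45 min break → 10 h 54 min
Sat: 06:37–15:15 = 8 h 38 min; less 45 min break → 7 h 53 min
Total worked: 44 h 33 min = 2673 min.
Regular 44 h 0 min = 2640 min at £36.00/h; overtime 0 h 33 min = 33 min at £54.00/h.
Pay = (2640 × £36.00 + 33 × £54.00) ÷ 60 = £1613.70.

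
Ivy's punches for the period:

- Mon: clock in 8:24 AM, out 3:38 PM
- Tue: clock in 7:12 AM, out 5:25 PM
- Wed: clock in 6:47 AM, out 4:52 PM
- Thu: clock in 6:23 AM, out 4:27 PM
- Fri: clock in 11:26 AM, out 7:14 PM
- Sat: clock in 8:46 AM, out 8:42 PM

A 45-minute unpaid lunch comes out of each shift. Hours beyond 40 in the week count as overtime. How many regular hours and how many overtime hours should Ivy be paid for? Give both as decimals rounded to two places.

Regular 40.00 hours, overtime 12.83 hours

Mon: 8:24 AM–3:38 PM = 7 h 14 min; less 45 min break → 6 h 29 min
Tue: 7:12 AM–5:25 PM = 10 h 13 min; less 45 min break → 9 h 28 min
Wed: 6:47 AM–4:52 PM = 10 h 5 min; less 45 min break → 9 h 20 min
Thu: 6:23 AM–4:27 PM = 10 h 4 min; less 45 min break → 9 h 19 min
Fri: 11:26 AM–7:14 PM = 7 h 48 min; less 45 min break → 7 h 3 min
Sat: 8:46 AM–8:42 PM = 11 h 56 min; less 45 min break → 11 h 11 min
Total worked: 52 h 50 min = 52.83 h.
Threshold 40 h → overtime 12 h 50 min, regular 40 h 0 min.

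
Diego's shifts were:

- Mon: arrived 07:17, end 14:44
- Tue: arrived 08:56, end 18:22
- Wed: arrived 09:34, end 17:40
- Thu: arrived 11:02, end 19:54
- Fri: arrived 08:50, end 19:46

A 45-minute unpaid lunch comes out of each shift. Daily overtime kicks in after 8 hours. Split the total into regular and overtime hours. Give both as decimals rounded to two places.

Regular 38.05 hours, overtime 2.98 hours

Mon: 07:17–14:44 = 7 h 27 min; less 45 min break → 6 h 42 min
Tue: 08:56–18:22 = 9 h 26 min; less 45 min break → 8 h 41 min
Wed: 09:34–17:40 = 8 h 6 min; less 45 min break → 7 h 21 min
Thu: 11:02–19:54 = 8 h 52 min; less 45 min break → 8 h 7 min
Fri: 08:50–19:46 = 10 h 56 min; less 45 min break → 10 h 11 min
Mon reg 6 h 42 min / OT 0 h 0 min; Tue reg 8 h 0 min / OT 0 h 41 min; Wed reg 7 h 21 min / OT 0 h 0 min; Thu reg 8 h 0 min / OT 0 h 7 min; Fri reg 8 h 0 min / OT 2 h 11 min.
Totals: regular 38 h 3 min, overtime 2 h 59 min.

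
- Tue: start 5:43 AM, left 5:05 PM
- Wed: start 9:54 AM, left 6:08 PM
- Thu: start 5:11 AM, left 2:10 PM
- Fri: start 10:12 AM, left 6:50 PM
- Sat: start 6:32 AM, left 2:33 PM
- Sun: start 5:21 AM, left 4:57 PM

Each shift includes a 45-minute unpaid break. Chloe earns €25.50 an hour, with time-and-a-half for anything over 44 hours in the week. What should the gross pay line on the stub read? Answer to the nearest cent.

€1440.75

Tue: 5:43 AM–5:05 PM = 11 h 22 min; less 45 min break → 10 h 37 min
Wed: 9:54 AM–6:08 PM = 8 h 14 min; less 45 min break → 7 h 29 min
Thu: 5:11 AM–2:10 PM = 8 h 59 min; less 45 min break → 8 h 14 min
Fri: 10:12 AM–6:50 PM = 8 h 38 min; less 45 min break → 7 h 53 min
Sat: 6:32 AM–2:33 PM = 8 h 1 min; less 45 min break → 7 h 16 min
Sun: 5:21 AM–4:57 PM = 11 h 36 min; less 45 min break → 10 h 51 min
Total worked: 52 h 20 min = 3140 min.
Regular 44 h 0 min = 2640 min at €25.50/h; overtime 8 h 20 min = 500 min at €38.25/h.
Pay = (2640 × €25.50 + 500 × €38.25) ÷ 60 = €1440.75.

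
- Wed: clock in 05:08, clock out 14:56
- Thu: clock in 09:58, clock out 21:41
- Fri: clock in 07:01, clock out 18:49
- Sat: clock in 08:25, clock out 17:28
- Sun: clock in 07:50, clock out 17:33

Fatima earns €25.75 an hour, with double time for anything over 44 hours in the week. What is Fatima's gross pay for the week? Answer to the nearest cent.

€1549.29

Wed: 05:08–14:56 = 9 h 48 min
Thu: 09:58–21:41 = 11 h 43 min
Fri: 07:01–18:49 = 11 h 48 min
Sat: 08:25–17:28 = 9 h 3 min
Sun: 07:50–17:33 = 9 h 43 min
Total worked: 52 h 5 min = 3125 min.
Regular 44 h 0 min = 2640 min at €25.75/h; overtime 8 h 5 min = 485 min at €51.50/h.
Pay = (2640 × €25.75 + 485 × €51.50) ÷ 60 = €1549.29.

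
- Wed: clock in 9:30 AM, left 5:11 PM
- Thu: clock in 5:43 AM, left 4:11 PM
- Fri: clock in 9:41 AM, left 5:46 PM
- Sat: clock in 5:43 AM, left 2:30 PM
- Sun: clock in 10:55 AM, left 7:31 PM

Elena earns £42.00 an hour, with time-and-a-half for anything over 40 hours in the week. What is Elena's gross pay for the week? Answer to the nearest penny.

£1907.85

Wed: 9:30 AM–5:11 PM = 7 h 41 min
Thu: 5:43 AM–4:11 PM = 10 h 28 min
Fri: 9:41 AM–5:46 PM = 8 h 5 min
Sat: 5:43 AM–2:30 PM = 8 h 47 min
Sun: 10:55 AM–7:31 PM = 8 h 36 min
Total worked: 43 h 37 min = 2617 min.
Regular 40 h 0 min = 2400 min at £42.00/h; overtime 3 h 37 min = 217 min at £63.00/h.
Pay = (2400 × £42.00 + 217 × £63.00) ÷ 60 = £1907.85.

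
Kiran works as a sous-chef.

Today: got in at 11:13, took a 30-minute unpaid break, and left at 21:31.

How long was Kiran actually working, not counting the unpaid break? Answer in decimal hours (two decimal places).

9.80 hours

Today: 11:13–21:31 = 10 h 18 min; less 30 min break → 9 h 48 min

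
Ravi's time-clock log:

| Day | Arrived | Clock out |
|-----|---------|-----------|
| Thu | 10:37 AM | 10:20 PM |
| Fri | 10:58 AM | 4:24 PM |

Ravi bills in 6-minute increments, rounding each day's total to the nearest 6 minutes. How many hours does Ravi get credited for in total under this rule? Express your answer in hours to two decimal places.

Thu: 10:37 AM–10:20 PM = 11 h 43 min → rounds to 11 h 42 min
Fri: 10:58 AM–4:24 PM = 5 h 26 min → rounds to 5 h 24 min
Total credited: 17 h 6 min.

17.10 hours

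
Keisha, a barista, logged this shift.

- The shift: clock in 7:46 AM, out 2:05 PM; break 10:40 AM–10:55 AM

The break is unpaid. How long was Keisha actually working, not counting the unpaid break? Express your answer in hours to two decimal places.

6.07 hours

The shift: 7:46 AM–2:05 PM = 6 h 19 min; less 15 min break → 6 h 4 min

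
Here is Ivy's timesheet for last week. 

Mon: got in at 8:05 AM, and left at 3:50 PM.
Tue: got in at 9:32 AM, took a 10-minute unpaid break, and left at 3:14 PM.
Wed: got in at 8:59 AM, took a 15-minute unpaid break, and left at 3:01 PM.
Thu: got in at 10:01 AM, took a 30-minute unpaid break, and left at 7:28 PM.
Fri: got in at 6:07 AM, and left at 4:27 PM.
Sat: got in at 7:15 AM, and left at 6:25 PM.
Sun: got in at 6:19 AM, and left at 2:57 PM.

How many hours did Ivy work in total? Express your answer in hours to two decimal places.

Mon: 8:05 AM–3:50 PM = 7 h 45 min
Tue: 9:32 AM–3:14 PM = 5 h 42 min; less 10 min break → 5 h 32 min
Wed: 8:59 AM–3:01 PM = 6 h 2 min; less 15 min break → 5 h 47 min
Thu: 10:01 AM–7:28 PM = 9 h 27 min; less 30 min break → 8 h 57 min
Fri: 6:07 AM–4:27 PM = 10 h 20 min
Sat: 7:15 AM–6:25 PM = 11 h 10 min
Sun: 6:19 AM–2:57 PM = 8 h 38 min
Total: 7 h 45 min + 5 h 32 min + 5 h 47 min + 8 h 57 min + 10 h 20 min + 11 h 10 min + 8 h 38 min = 58 h 9 min.

58.15 hours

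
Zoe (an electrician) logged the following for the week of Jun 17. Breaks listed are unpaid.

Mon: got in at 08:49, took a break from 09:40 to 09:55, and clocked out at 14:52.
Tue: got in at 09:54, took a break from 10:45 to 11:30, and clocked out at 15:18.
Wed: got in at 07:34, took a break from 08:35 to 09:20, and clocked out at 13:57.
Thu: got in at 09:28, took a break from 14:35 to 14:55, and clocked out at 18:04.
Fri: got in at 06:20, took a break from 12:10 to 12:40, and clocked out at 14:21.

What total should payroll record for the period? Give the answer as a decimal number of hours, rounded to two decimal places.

31.87 hours

Mon: 08:49–14:52 = 6 h 3 min; less 15 min break → 5 h 48 min
Tue: 09:54–15:18 = 5 h 24 min; less 45 min break → 4 h 39 min
Wed: 07:34–13:57 = 6 h 23 min; less 45 min break → 5 h 38 min
Thu: 09:28–18:04 = 8 h 36 min; less 20 min break → 8 h 16 min
Fri: 06:20–14:21 = 8 h 1 min; less 30 min break → 7 h 31 min
Total: 5 h 48 min + 4 h 39 min + 5 h 38 min + 8 h 16 min + 7 h 31 min = 31 h 52 min.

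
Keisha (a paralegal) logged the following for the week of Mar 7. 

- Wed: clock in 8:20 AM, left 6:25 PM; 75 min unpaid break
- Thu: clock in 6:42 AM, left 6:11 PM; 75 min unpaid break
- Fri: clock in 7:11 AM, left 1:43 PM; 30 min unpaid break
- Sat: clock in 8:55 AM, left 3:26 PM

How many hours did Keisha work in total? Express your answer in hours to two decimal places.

Wed: 8:20 AM–6:25 PM = 10 h 5 min; less 75 min break → 8 h 50 min
Thu: 6:42 AM–6:11 PM = 11 h 29 min; less 75 min break → 10 h 14 min
Fri: 7:11 AM–1:43 PM = 6 h 32 min; less 30 min break → 6 h 2 min
Sat: 8:55 AM–3:26 PM = 6 h 31 min
Total: 8 h 50 min + 10 h 14 min + 6 h 2 min + 6 h 31 min = 31 h 37 min.

31.62 hours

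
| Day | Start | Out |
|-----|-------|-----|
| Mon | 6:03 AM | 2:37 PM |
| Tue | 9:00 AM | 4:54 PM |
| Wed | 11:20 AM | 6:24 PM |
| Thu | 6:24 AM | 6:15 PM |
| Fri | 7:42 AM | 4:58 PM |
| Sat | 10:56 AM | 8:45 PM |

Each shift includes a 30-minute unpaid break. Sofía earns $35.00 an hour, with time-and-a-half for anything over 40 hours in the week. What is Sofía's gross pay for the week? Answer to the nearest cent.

Mon: 6:03 AM–2:37 PM = 8 h 34 min; less 30 min break → 8 h 4 min
Tue: 9:00 AM–4:54 PM = 7 h 54 min; less 30 min break → 7 h 24 min
Wed: 11:20 AM–6:24 PM = 7 h 4 min; less 30 min break → 6 h 34 min
Thu: 6:24 AM–6:15 PM = 11 h 51 min; less 30 min break → 11 h 21 min
Fri: 7:42 AM–4:58 PM = 9 h 16 min; less 30 min break → 8 h 46 min
Sat: 10:56 AM–8:45 PM = 9 h 49 min; less 30 min break → 9 h 19 min
Total worked: 51 h 28 min = 3088 min.
Regular 40 h 0 min = 2400 min at $35.00/h; overtime 11 h 28 min = 688 min at $52.50/h.
Pay = (2400 × $35.00 + 688 × $52.50) ÷ 60 = $2002.00.

$2002.00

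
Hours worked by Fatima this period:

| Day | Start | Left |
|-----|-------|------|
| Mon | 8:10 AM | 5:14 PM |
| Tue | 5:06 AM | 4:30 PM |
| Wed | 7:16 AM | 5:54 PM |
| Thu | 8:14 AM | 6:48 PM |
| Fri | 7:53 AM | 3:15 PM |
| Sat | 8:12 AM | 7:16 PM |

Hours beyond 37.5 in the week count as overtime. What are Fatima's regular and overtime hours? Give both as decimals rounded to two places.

Mon: 8:10 AM–5:14 PM = 9 h 4 min
Tue: 5:06 AM–4:30 PM = 11 h 24 min
Wed: 7:16 AM–5:54 PM = 10 h 38 min
Thu: 8:14 AM–6:48 PM = 10 h 34 min
Fri: 7:53 AM–3:15 PM = 7 h 22 min
Sat: 8:12 AM–7:16 PM = 11 h 4 min
Total worked: 60 h 6 min = 60.10 h.
Threshold 37.5 h → overtime 22 h 36 min, regular 37 h 30 min.

Regular 37.50 hours, overtime 22.60 hours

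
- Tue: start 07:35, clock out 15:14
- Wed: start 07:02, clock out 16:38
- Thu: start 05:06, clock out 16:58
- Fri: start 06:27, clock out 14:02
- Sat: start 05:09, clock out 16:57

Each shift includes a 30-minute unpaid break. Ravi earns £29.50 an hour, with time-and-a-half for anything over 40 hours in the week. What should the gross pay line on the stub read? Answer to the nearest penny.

£1445.50

Tue: 07:35–15:14 = 7 h 39 min; less 30 min break → 7 h 9 min
Wed: 07:02–16:38 = 9 h 36 min; less 30 min break → 9 h 6 min
Thu: 05:06–16:58 = 11 h 52 min; less 30 min break → 11 h 22 min
Fri: 06:27–14:02 = 7 h 35 min; less 30 min break → 7 h 5 min
Sat: 05:09–16:57 = 11 h 48 min; less 30 min break → 11 h 18 min
Total worked: 46 h 0 min = 2760 min.
Regular 40 h 0 min = 2400 min at £29.50/h; overtime 6 h 0 min = 360 min at £44.25/h.
Pay = (2400 × £29.50 + 360 × £44.25) ÷ 60 = £1445.50.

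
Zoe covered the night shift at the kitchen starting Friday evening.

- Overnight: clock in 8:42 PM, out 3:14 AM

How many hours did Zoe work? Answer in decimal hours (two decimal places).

6.53 hours

Overnight: 8:42 PM → midnight = 3 h 18 min; midnight → 3:14 AM = 3 h 14 min; span 6 h 32 min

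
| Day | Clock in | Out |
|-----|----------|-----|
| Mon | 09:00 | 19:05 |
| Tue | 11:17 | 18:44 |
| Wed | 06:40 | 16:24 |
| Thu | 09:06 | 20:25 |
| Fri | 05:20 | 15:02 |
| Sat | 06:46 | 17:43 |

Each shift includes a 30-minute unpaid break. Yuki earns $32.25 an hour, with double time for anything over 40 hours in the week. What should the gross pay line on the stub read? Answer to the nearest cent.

$2337.05

Mon: 09:00–19:05 = 10 h 5 min; less 30 min break → 9 h 35 min
Tue: 11:17–18:44 = 7 h 27 min; less 30 min break → 6 h 57 min
Wed: 06:40–16:24 = 9 h 44 min; less 30 min break → 9 h 14 min
Thu: 09:06–20:25 = 11 h 19 min; less 30 min break → 10 h 49 min
Fri: 05:20–15:02 = 9 h 42 min; less 30 min break → 9 h 12 min
Sat: 06:46–17:43 = 10 h 57 min; less 30 min break → 10 h 27 min
Total worked: 56 h 14 min = 3374 min.
Regular 40 h 0 min = 2400 min at $32.25/h; overtime 16 h 14 min = 974 min at $64.50/h.
Pay = (2400 × $32.25 + 974 × $64.50) ÷ 60 = $2337.05.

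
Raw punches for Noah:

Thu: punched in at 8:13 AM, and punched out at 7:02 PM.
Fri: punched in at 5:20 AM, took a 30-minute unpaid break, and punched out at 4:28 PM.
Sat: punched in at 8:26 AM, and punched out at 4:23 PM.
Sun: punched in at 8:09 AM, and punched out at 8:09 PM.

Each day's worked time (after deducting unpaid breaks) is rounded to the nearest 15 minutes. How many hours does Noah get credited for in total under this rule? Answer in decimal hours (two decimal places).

41.50 hours

Thu: 8:13 AM–7:02 PM = 10 h 49 min → rounds to 10 h 45 min
Fri: 5:20 AM–4:28 PM = 11 h 8 min − 30 min = 10 h 38 min → rounds to 10 h 45 min
Sat: 8:26 AM–4:23 PM = 7 h 57 min → rounds to 8 h 0 min
Sun: 8:09 AM–8:09 PM = 12 h 0 min → rounds to 12 h 0 min
Total credited: 41 h 30 min.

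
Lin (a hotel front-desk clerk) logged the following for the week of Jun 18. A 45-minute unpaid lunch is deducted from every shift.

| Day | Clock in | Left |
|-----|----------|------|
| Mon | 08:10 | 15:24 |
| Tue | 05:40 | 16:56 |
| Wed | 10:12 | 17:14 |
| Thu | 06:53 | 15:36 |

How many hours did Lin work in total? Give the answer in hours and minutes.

31 h 15 min

Mon: 08:10–15:24 = 7 h 14 min; less 45 min break → 6 h 29 min
Tue: 05:40–16:56 = 11 h 16 min; less 45 min break → 10 h 31 min
Wed: 10:12–17:14 = 7 h 2 min; less 45 min break → 6 h 17 min
Thu: 06:53–15:36 = 8 h 43 min; less 45 min break → 7 h 58 min
Total: 6 h 29 min + 10 h 31 min + 6 h 17 min + 7 h 58 min = 31 h 15 min.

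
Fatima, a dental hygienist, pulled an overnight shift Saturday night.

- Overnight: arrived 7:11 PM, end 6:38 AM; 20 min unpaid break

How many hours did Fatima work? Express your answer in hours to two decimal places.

11.12 hours

Overnight: 7:11 PM → midnight = 4 h 49 min; midnight → 6:38 AM = 6 h 38 min; span 11 h 27 min; less 20 min break → 11 h 7 min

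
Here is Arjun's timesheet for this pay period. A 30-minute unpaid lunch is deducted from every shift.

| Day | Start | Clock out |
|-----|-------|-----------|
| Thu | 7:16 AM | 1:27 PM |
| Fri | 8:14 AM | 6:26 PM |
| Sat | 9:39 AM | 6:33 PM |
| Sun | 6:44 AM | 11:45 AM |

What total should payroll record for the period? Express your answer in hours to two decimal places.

28.30 hours

Thu: 7:16 AM–1:27 PM = 6 h 11 min; less 30 min break → 5 h 41 min
Fri: 8:14 AM–6:26 PM = 10 h 12 min; less 30 min break → 9 h 42 min
Sat: 9:39 AM–6:33 PM = 8 h 54 min; less 30 min break → 8 h 24 min
Sun: 6:44 AM–11:45 AM = 5 h 1 min; less 30 min break → 4 h 31 min
Total: 5 h 41 min + 9 h 42 min + 8 h 24 min + 4 h 31 min = 28 h 18 min.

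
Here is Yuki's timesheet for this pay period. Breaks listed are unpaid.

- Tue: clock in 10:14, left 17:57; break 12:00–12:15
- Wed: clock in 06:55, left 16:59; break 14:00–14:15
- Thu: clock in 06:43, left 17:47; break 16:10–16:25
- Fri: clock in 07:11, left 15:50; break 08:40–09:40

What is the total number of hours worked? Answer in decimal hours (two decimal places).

35.75 hours

Tue: 10:14–17:57 = 7 h 43 min; less 15 min break → 7 h 28 min
Wed: 06:55–16:59 = 10 h 4 min; less 15 min break → 9 h 49 min
Thu: 06:43–17:47 = 11 h 4 min; less 15 min break → 10 h 49 min
Fri: 07:11–15:50 = 8 h 39 min; less 60 min break → 7 h 39 min
Total: 7 h 28 min + 9 h 49 min + 10 h 49 min + 7 h 39 min = 35 h 45 min.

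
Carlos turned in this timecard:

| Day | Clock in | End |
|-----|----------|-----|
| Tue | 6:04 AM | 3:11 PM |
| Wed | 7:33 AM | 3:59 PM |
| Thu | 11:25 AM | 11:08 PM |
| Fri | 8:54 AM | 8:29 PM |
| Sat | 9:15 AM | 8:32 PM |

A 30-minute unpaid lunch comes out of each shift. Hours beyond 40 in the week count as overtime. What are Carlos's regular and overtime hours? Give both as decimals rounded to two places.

Tue: 6:04 AM–3:11 PM = 9 h 7 min; less 30 min break → 8 h 37 min
Wed: 7:33 AM–3:59 PM = 8 h 26 min; less 30 min break → 7 h 56 min
Thu: 11:25 AM–11:08 PM = 11 h 43 min; less 30 min break → 11 h 13 min
Fri: 8:54 AM–8:29 PM = 11 h 35 min; less 30 min break → 11 h 5 min
Sat: 9:15 AM–8:32 PM = 11 h 17 min; less 30 min break → 10 h 47 min
Total worked: 49 h 38 min = 49.63 h.
Threshold 40 h → overtime 9 h 38 min, regular 40 h 0 min.

Regular 40.00 hours, overtime 9.63 hours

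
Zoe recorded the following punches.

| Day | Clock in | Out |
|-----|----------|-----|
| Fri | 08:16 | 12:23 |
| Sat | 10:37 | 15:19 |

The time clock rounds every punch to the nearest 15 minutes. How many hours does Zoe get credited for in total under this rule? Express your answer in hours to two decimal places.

Fri: in 08:16→08:15, out 12:23→12:30; 4 h 15 min
Sat: in 10:37→10:30, out 15:19→15:15; 4 h 45 min
Total credited: 9 h 0 min.

9.00 hours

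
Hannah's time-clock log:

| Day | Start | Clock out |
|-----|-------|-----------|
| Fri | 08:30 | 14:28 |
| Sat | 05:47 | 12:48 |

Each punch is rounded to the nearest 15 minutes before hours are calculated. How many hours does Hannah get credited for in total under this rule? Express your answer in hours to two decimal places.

13.00 hours

Fri: in 08:30→08:30, out 14:28→14:30; 6 h 0 min
Sat: in 05:47→05:45, out 12:48→12:45; 7 h 0 min
Total credited: 13 h 0 min.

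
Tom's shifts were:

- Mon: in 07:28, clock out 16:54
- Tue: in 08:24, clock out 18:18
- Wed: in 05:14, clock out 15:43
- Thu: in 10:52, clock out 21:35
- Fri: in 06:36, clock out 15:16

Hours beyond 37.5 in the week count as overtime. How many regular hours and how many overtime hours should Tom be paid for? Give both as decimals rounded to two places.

Regular 37.50 hours, overtime 11.70 hours

Mon: 07:28–16:54 = 9 h 26 min
Tue: 08:24–18:18 = 9 h 54 min
Wed: 05:14–15:43 = 10 h 29 min
Thu: 10:52–21:35 = 10 h 43 min
Fri: 06:36–15:16 = 8 h 40 min
Total worked: 49 h 12 min = 49.20 h.
Threshold 37.5 h → overtime 11 h 42 min, regular 37 h 30 min.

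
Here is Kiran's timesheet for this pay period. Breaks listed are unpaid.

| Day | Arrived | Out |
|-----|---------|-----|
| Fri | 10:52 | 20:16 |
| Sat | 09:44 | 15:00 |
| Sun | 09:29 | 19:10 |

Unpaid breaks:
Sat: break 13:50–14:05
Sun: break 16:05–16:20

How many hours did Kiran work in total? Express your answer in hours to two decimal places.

23.85 hours

Fri: 10:52–20:16 = 9 h 24 min
Sat: 09:44–15:00 = 5 h 16 min; less 15 min break → 5 h 1 min
Sun: 09:29–19:10 = 9 h 41 min; less 15 min break → 9 h 26 min
Total: 9 h 24 min + 5 h 1 min + 9 h 26 min = 23 h 51 min.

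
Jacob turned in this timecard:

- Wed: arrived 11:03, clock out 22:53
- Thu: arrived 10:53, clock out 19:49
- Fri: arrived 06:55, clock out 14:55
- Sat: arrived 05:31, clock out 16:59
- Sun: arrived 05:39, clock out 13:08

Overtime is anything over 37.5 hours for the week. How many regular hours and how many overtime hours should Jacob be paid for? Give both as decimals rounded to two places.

Wed: 11:03–22:53 = 11 h 50 min
Thu: 10:53–19:49 = 8 h 56 min
Fri: 06:55–14:55 = 8 h 0 min
Sat: 05:31–16:59 = 11 h 28 min
Sun: 05:39–13:08 = 7 h 29 min
Total worked: 47 h 43 min = 47.72 h.
Threshold 37.5 h → overtime 10 h 13 min, regular 37 h 30 min.

Regular 37.50 hours, overtime 10.22 hours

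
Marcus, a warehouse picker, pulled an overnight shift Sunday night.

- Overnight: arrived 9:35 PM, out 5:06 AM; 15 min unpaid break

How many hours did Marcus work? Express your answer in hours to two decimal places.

Overnight: 9:35 PM → midnight = 2 h 25 min; midnight → 5:06 AM = 5 h 6 min; span 7 h 31 min; less 15 min break → 7 h 16 min

7.27 hours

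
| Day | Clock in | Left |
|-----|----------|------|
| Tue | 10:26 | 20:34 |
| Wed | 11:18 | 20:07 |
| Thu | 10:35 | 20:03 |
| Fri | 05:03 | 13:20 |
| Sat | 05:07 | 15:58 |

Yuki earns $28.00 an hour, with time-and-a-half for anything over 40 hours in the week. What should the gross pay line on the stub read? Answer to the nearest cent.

Tue: 10:26–20:34 = 10 h 8 min
Wed: 11:18–20:07 = 8 h 49 min
Thu: 10:35–20:03 = 9 h 28 min
Fri: 05:03–13:20 = 8 h 17 min
Sat: 05:07–15:58 = 10 h 51 min
Total worked: 47 h 33 min = 2853 min.
Regular 40 h 0 min = 2400 min at $28.00/h; overtime 7 h 33 min = 453 min at $42.00/h.
Pay = (2400 × $28.00 + 453 × $42.00) ÷ 60 = $1437.10.

$1437.10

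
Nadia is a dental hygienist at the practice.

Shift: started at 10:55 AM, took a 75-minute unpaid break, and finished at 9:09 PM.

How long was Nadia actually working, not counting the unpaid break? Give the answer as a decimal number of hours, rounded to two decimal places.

8.98 hours

Shift: 10:55 AM–9:09 PM = 10 h 14 min; less 75 min break → 8 h 59 min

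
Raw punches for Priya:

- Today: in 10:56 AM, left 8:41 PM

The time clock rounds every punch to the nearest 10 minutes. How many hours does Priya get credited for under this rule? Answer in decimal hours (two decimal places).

9.67 hours

Today: in 10:56 AM→11:00 AM, out 8:41 PM→8:40 PM; 9 h 40 min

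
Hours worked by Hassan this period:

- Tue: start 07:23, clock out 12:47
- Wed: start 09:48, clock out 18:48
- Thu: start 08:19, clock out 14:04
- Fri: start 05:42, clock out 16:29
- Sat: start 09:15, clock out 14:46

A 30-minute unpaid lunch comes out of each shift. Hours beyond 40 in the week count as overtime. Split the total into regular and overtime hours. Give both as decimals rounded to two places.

Tue: 07:23–12:47 = 5 h 24 min; less 30 min break → 4 h 54 min
Wed: 09:48–18:48 = 9 h 0 min; less 30 min break → 8 h 30 min
Thu: 08:19–14:04 = 5 h 45 min; less 30 min break → 5 h 15 min
Fri: 05:42–16:29 = 10 h 47 min; less 30 min break → 10 h 17 min
Sat: 09:15–14:46 = 5 h 31 min; less 30 min break → 5 h 1 min
Total worked: 33 h 57 min = 33.95 h.
Threshold 40 h → overtime 0 h 0 min, regular 33 h 57 min.

Regular 33.95 hours, overtime 0.00 hours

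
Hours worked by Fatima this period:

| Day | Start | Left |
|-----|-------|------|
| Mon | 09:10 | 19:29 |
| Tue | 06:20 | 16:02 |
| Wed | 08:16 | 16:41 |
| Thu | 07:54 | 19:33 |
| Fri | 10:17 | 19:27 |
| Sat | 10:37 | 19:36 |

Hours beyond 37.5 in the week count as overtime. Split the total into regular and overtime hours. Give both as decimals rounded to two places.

Regular 37.50 hours, overtime 20.73 hours

Mon: 09:10–19:29 = 10 h 19 min
Tue: 06:20–16:02 = 9 h 42 min
Wed: 08:16–16:41 = 8 h 25 min
Thu: 07:54–19:33 = 11 h 39 min
Fri: 10:17–19:27 = 9 h 10 min
Sat: 10:37–19:36 = 8 h 59 min
Total worked: 58 h 14 min = 58.23 h.
Threshold 37.5 h → overtime 20 h 44 min, regular 37 h 30 min.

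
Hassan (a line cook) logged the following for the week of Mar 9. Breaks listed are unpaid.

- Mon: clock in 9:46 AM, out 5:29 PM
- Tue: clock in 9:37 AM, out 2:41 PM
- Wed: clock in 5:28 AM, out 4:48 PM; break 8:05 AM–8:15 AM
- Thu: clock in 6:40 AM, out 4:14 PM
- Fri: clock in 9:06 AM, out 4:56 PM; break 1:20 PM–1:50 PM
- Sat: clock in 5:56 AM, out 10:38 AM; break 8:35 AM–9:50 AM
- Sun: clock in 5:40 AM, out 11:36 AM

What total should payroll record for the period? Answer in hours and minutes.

50 h 14 min

Mon: 9:46 AM–5:29 PM = 7 h 43 min
Tue: 9:37 AM–2:41 PM = 5 h 4 min
Wed: 5:28 AM–4:48 PM = 11 h 20 min; less 10 min break → 11 h 10 min
Thu: 6:40 AM–4:14 PM = 9 h 34 min
Fri: 9:06 AM–4:56 PM = 7 h 50 min; less 30 min break → 7 h 20 min
Sat: 5:56 AM–10:38 AM = 4 h 42 min; less 75 min break → 3 h 27 min
Sun: 5:40 AM–11:36 AM = 5 h 56 min
Total: 7 h 43 min + 5 h 4 min + 11 h 10 min + 9 h 34 min + 7 h 20 min + 3 h 27 min + 5 h 56 min = 50 h 14 min.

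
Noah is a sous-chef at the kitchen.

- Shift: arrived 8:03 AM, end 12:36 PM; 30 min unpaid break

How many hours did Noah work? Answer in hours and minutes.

Shift: 8:03 AM–12:36 PM = 4 h 33 min; less 30 min break → 4 h 3 min

4 h 3 min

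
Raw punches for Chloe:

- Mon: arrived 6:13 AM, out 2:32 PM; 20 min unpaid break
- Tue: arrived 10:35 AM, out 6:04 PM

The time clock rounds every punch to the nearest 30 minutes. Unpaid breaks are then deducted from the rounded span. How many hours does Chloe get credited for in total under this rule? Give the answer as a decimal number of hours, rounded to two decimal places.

Mon: in 6:13 AM→6:00 AM, out 2:32 PM→2:30 PM; 8 h 30 min − 20 min = 8 h 10 min
Tue: in 10:35 AM→10:30 AM, out 6:04 PM→6:00 PM; 7 h 30 min
Total credited: 15 h 40 min.

15.67 hours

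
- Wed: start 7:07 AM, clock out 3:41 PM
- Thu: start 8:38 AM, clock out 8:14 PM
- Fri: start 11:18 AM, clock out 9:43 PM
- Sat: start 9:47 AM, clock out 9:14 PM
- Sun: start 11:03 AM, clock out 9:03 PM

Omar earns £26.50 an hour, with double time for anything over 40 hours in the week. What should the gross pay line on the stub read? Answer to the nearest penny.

£1697.77

Wed: 7:07 AM–3:41 PM = 8 h 34 min
Thu: 8:38 AM–8:14 PM = 11 h 36 min
Fri: 11:18 AM–9:43 PM = 10 h 25 min
Sat: 9:47 AM–9:14 PM = 11 h 27 min
Sun: 11:03 AM–9:03 PM = 10 h 0 min
Total worked: 52 h 2 min = 3122 min.
Regular 40 h 0 min = 2400 min at £26.50/h; overtime 12 h 2 min = 722 min at £53.00/h.
Pay = (2400 × £26.50 + 722 × £53.00) ÷ 60 = £1697.77.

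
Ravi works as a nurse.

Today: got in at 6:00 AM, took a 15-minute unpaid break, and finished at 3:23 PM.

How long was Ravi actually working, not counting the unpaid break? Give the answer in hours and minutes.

Today: 6:00 AM–3:23 PM = 9 h 23 min; less 15 min break → 9 h 8 min

9 h 8 min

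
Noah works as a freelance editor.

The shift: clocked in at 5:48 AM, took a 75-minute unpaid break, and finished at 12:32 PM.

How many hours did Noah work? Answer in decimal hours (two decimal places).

5.48 hours

The shift: 5:48 AM–12:32 PM = 6 h 44 min; less 75 min break → 5 h 29 min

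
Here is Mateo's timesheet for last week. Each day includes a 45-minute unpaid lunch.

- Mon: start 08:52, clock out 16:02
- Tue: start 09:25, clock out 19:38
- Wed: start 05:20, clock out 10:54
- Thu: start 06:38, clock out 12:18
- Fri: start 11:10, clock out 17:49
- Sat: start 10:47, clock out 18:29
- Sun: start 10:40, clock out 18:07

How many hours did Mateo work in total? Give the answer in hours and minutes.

45 h 10 min

Mon: 08:52–16:02 = 7 h 10 min; less 45 min break → 6 h 25 min
Tue: 09:25–19:38 = 10 h 13 min; less 45 min break → 9 h 28 min
Wed: 05:20–10:54 = 5 h 34 min; less 45 min break → 4 h 49 min
Thu: 06:38–12:18 = 5 h 40 min; less 45 min break → 4 h 55 min
Fri: 11:10–17:49 = 6 h 39 min; less 45 min break → 5 h 54 min
Sat: 10:47–18:29 = 7 h 42 min; less 45 min break → 6 h 57 min
Sun: 10:40–18:07 = 7 h 27 min; less 45 min break → 6 h 42 min
Total: 6 h 25 min + 9 h 28 min + 4 h 49 min + 4 h 55 min + 5 h 54 min + 6 h 57 min + 6 h 42 min = 45 h 10 min.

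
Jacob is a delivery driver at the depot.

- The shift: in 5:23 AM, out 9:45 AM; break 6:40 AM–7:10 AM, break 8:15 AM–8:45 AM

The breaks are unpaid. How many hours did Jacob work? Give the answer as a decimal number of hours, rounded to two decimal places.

The shift: 5:23 AM–9:45 AM = 4 h 22 min; less 60 min break → 3 h 22 min

3.37 hours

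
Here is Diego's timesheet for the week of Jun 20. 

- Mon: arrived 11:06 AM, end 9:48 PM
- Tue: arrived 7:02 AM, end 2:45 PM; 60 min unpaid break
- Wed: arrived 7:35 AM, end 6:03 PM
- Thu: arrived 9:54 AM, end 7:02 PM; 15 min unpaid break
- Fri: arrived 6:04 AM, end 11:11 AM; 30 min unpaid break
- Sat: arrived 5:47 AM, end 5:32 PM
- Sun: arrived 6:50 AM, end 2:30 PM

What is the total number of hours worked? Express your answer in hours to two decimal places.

Mon: 11:06 AM–9:48 PM = 10 h 42 min
Tue: 7:02 AM–2:45 PM = 7 h 43 min; less 60 min break → 6 h 43 min
Wed: 7:35 AM–6:03 PM = 10 h 28 min
Thu: 9:54 AM–7:02 PM = 9 h 8 min; less 15 min break → 8 h 53 min
Fri: 6:04 AM–11:11 AM = 5 h 7 min; less 30 min break → 4 h 37 min
Sat: 5:47 AM–5:32 PM = 11 h 45 min
Sun: 6:50 AM–2:30 PM = 7 h 40 min
Total: 10 h 42 min + 6 h 43 min + 10 h 28 min + 8 h 53 min + 4 h 37 min + 11 h 45 min + 7 h 40 min = 60 h 48 min.

60.80 hours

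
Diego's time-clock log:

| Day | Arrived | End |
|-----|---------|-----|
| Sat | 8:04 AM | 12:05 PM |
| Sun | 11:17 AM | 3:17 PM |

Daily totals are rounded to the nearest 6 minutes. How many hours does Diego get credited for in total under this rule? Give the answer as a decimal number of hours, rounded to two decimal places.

8.00 hours

Sat: 8:04 AM–12:05 PM = 4 h 1 min → rounds to 4 h 0 min
Sun: 11:17 AM–3:17 PM = 4 h 0 min → rounds to 4 h 0 min
Total credited: 8 h 0 min.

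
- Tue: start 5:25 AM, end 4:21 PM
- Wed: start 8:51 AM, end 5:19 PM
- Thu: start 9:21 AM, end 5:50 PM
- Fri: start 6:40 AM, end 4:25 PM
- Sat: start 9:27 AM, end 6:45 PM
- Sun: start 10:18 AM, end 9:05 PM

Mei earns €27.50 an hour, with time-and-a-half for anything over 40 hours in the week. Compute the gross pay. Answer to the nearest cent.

€1830.81

Tue: 5:25 AM–4:21 PM = 10 h 56 min
Wed: 8:51 AM–5:19 PM = 8 h 28 min
Thu: 9:21 AM–5:50 PM = 8 h 29 min
Fri: 6:40 AM–4:25 PM = 9 h 45 min
Sat: 9:27 AM–6:45 PM = 9 h 18 min
Sun: 10:18 AM–9:05 PM = 10 h 47 min
Total worked: 57 h 43 min = 3463 min.
Regular 40 h 0 min = 2400 min at €27.50/h; overtime 17 h 43 min = 1063 min at €41.25/h.
Pay = (2400 × €27.50 + 1063 × €41.25) ÷ 60 = €1830.81.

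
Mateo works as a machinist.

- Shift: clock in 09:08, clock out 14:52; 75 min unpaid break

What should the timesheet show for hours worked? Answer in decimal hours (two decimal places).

4.48 hours

Shift: 09:08–14:52 = 5 h 44 min; less 75 min break → 4 h 29 min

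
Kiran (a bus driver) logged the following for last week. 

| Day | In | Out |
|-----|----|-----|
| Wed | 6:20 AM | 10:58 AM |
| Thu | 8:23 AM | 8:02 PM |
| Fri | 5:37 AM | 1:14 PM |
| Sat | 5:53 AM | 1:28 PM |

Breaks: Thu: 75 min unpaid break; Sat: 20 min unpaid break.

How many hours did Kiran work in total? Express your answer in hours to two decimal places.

29.90 hours

Wed: 6:20 AM–10:58 AM = 4 h 38 min
Thu: 8:23 AM–8:02 PM = 11 h 39 min; less 75 min break → 10 h 24 min
Fri: 5:37 AM–1:14 PM = 7 h 37 min
Sat: 5:53 AM–1:28 PM = 7 h 35 min; less 20 min break → 7 h 15 min
Total: 4 h 38 min + 10 h 24 min + 7 h 37 min + 7 h 15 min = 29 h 54 min.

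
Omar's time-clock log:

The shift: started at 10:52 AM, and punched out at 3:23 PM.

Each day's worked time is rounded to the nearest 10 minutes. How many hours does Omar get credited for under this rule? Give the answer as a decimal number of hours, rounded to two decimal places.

The shift: 10:52 AM–3:23 PM = 4 h 31 min → rounds to 4 h 30 min

4.50 hours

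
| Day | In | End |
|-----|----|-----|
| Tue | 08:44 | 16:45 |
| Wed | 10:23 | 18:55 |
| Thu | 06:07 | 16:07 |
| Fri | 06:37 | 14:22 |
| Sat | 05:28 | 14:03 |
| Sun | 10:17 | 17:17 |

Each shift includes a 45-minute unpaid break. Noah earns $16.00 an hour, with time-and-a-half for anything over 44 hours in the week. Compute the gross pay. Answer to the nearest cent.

$737.20

Tue: 08:44–16:45 = 8 h 1 min; less 45 min break → 7 h 16 min
Wed: 10:23–18:55 = 8 h 32 min; less 45 min break → 7 h 47 min
Thu: 06:07–16:07 = 10 h 0 min; less 45 min break → 9 h 15 min
Fri: 06:37–14:22 = 7 h 45 min; less 45 min break → 7 h 0 min
Sat: 05:28–14:03 = 8 h 35 min; less 45 min break → 7 h 50 min
Sun: 10:17–17:17 = 7 h 0 min; less 45 min break → 6 h 15 min
Total worked: 45 h 23 min = 2723 min.
Regular 44 h 0 min = 2640 min at $16.00/h; overtime 1 h 23 min = 83 min at $24.00/h.
Pay = (2640 × $16.00 + 83 × $24.00) ÷ 60 = $737.20.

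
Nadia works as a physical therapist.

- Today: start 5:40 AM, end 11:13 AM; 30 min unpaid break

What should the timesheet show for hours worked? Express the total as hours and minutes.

5 h 3 min

Today: 5:40 AM–11:13 AM = 5 h 33 min; less 30 min break → 5 h 3 min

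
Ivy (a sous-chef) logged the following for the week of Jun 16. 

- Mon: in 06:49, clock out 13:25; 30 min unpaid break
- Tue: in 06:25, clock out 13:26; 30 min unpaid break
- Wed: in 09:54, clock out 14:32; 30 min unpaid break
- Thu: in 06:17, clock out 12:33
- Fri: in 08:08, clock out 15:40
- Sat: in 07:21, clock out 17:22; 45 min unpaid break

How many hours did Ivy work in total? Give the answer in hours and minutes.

Mon: 06:49–13:25 = 6 h 36 min; less 30 min break → 6 h 6 min
Tue: 06:25–13:26 = 7 h 1 min; less 30 min break → 6 h 31 min
Wed: 09:54–14:32 = 4 h 38 min; less 30 min break → 4 h 8 min
Thu: 06:17–12:33 = 6 h 16 min
Fri: 08:08–15:40 = 7 h 32 min
Sat: 07:21–17:22 = 10 h 1 min; less 45 min break → 9 h 16 min
Total: 6 h 6 min + 6 h 31 min + 4 h 8 min + 6 h 16 min + 7 h 32 min + 9 h 16 min = 39 h 49 min.

39 h 49 min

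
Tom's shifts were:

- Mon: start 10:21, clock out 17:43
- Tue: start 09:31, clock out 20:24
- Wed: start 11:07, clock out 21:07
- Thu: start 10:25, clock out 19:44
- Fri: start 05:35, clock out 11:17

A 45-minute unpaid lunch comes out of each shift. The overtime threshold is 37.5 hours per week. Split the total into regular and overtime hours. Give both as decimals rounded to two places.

Mon: 10:21–17:43 = 7 h 22 min; less 45 min break → 6 h 37 min
Tue: 09:31–20:24 = 10 h 53 min; less 45 min break → 10 h 8 min
Wed: 11:07–21:07 = 10 h 0 min; less 45 min break → 9 h 15 min
Thu: 10:25–19:44 = 9 h 19 min; less 45 min break → 8 h 34 min
Fri: 05:35–11:17 = 5 h 42 min; less 45 min break → 4 h 57 min
Total worked: 39 h 31 min = 39.52 h.
Threshold 37.5 h → overtime 2 h 1 min, regular 37 h 30 min.

Regular 37.50 hours, overtime 2.02 hours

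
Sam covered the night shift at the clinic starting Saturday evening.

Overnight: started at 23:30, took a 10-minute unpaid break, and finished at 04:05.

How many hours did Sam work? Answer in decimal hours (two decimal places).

Overnight: 23:30 → midnight = 0 h 30 min; midnight → 04:05 = 4 h 5 min; span 4 h 35 min; less 10 min break → 4 h 25 min

4.42 hours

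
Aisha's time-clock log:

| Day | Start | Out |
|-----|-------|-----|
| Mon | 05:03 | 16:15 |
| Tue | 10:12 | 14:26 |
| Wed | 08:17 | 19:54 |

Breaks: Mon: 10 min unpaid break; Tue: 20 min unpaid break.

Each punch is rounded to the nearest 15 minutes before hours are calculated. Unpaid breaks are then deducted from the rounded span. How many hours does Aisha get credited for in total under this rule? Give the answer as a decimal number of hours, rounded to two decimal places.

Mon: in 05:03→05:00, out 16:15→16:15; 11 h 15 min − 10 min = 11 h 5 min
Tue: in 10:12→10:15, out 14:26→14:30; 4 h 15 min − 20 min = 3 h 55 min
Wed: in 08:17→08:15, out 19:54→20:00; 11 h 45 min
Total credited: 26 h 45 min.

26.75 hours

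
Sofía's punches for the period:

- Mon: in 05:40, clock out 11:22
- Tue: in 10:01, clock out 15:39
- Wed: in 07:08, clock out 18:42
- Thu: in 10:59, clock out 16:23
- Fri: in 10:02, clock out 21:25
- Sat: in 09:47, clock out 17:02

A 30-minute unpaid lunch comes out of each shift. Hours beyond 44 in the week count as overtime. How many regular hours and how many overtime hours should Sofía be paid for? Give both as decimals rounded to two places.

Regular 43.93 hours, overtime 0.00 hours

Mon: 05:40–11:22 = 5 h 42 min; less 30 min break → 5 h 12 min
Tue: 10:01–15:39 = 5 h 38 min; less 30 min break → 5 h 8 min
Wed: 07:08–18:42 = 11 h 34 min; less 30 min break → 11 h 4 min
Thu: 10:59–16:23 = 5 h 24 min; less 30 min break → 4 h 54 min
Fri: 10:02–21:25 = 11 h 23 min; less 30 min break → 10 h 53 min
Sat: 09:47–17:02 = 7 h 15 min; less 30 min break → 6 h 45 min
Total worked: 43 h 56 min = 43.93 h.
Threshold 44 h → overtime 0 h 0 min, regular 43 h 56 min.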